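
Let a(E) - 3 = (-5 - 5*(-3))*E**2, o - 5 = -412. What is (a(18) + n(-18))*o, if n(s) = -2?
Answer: -1319087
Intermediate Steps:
o = -407 (o = 5 - 412 = -407)
a(E) = 3 + 10*E**2 (a(E) = 3 + (-5 - 5*(-3))*E**2 = 3 + (-5 + 15)*E**2 = 3 + 10*E**2)
(a(18) + n(-18))*o = ((3 + 10*18**2) - 2)*(-407) = ((3 + 10*324) - 2)*(-407) = ((3 + 3240) - 2)*(-407) = (3243 - 2)*(-407) = 3241*(-407) = -1319087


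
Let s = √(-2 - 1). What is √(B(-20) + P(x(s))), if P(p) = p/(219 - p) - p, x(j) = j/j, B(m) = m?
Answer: I*√997786/218 ≈ 4.5821*I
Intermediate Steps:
s = I*√3 (s = √(-3) = I*√3 ≈ 1.732*I)
x(j) = 1
P(p) = -p + p/(219 - p)
√(B(-20) + P(x(s))) = √(-20 + 1*(218 - 1*1)/(-219 + 1)) = √(-20 + 1*(218 - 1)/(-218)) = √(-20 + 1*(-1/218)*217) = √(-20 - 217/218) = √(-4577/218) = I*√997786/218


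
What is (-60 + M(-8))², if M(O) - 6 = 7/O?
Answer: 192721/64 ≈ 3011.3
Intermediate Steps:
M(O) = 6 + 7/O
(-60 + M(-8))² = (-60 + (6 + 7/(-8)))² = (-60 + (6 + 7*(-⅛)))² = (-60 + (6 - 7/8))² = (-60 + 41/8)² = (-439/8)² = 192721/64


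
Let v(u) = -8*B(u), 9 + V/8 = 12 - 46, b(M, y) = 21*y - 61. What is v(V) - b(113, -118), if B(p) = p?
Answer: 5291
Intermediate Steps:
b(M, y) = -61 + 21*y
V = -344 (V = -72 + 8*(12 - 46) = -72 + 8*(-34) = -72 - 272 = -344)
v(u) = -8*u
v(V) - b(113, -118) = -8*(-344) - (-61 + 21*(-118)) = 2752 - (-61 - 2478) = 2752 - 1*(-2539) = 2752 + 2539 = 5291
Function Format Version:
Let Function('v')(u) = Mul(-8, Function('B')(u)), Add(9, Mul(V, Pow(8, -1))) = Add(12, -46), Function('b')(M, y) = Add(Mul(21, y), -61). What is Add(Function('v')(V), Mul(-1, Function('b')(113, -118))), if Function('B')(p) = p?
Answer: 5291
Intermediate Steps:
Function('b')(M, y) = Add(-61, Mul(21, y))
V = -344 (V = Add(-72, Mul(8, Add(12, -46))) = Add(-72, Mul(8, -34)) = Add(-72, -272) = -344)
Function('v')(u) = Mul(-8, u)
Add(Function('v')(V), Mul(-1, Function('b')(113, -118))) = Add(Mul(-8, -344), Mul(-1, Add(-61, Mul(21, -118)))) = Add(2752, Mul(-1, Add(-61, -2478))) = Add(2752, Mul(-1, -2539)) = Add(2752, 2539) = 5291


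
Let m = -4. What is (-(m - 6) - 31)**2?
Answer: 441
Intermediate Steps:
(-(m - 6) - 31)**2 = (-(-4 - 6) - 31)**2 = (-1*(-10) - 31)**2 = (10 - 31)**2 = (-21)**2 = 441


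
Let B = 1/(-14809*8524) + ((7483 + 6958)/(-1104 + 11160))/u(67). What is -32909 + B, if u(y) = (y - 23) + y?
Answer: -1159236217738857091/35225521087464 ≈ -32909.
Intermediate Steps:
u(y) = -23 + 2*y (u(y) = (-23 + y) + y = -23 + 2*y)
B = 455728495685/35225521087464 (B = 1/(-14809*8524) + ((7483 + 6958)/(-1104 + 11160))/(-23 + 2*67) = -1/14809*1/8524 + (14441/10056)/(-23 + 134) = -1/126231916 + (14441*(1/10056))/111 = -1/126231916 + (14441/10056)*(1/111) = -1/126231916 + 14441/1116216 = 455728495685/35225521087464 ≈ 0.012937)
-32909 + B = -32909 + 455728495685/35225521087464 = -1159236217738857091/35225521087464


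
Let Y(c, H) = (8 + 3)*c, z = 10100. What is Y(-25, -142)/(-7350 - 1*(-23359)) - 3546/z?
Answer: -29772707/80845450 ≈ -0.36827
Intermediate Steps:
Y(c, H) = 11*c
Y(-25, -142)/(-7350 - 1*(-23359)) - 3546/z = (11*(-25))/(-7350 - 1*(-23359)) - 3546/10100 = -275/(-7350 + 23359) - 3546*1/10100 = -275/16009 - 1773/5050 = -29772707/80845450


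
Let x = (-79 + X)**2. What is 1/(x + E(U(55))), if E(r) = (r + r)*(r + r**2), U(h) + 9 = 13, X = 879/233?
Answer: 54289/315917024 ≈ 0.00017185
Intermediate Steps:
X = 879/233 (X = 879*(1/233) = 879/233 ≈ 3.7725)
U(h) = 4 (U(h) = -9 + 13 = 4)
E(r) = 2*r*(r + r**2) (E(r) = (2*r)*(r + r**2) = 2*r*(r + r**2))
x = 307230784/54289 (x = (-79 + 879/233)**2 = (-17528/233)**2 = 307230784/54289 ≈ 5659.2)
1/(x + E(U(55))) = 1/(307230784/54289 + 2*4**2*(1 + 4)) = 1/(307230784/54289 + 2*16*5) = 1/(307230784/54289 + 160) = 1/(315917024/54289) = 54289/315917024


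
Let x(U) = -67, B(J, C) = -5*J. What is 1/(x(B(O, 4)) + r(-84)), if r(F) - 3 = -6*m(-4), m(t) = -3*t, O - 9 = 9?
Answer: -1/136 ≈ -0.0073529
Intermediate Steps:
O = 18 (O = 9 + 9 = 18)
r(F) = -69 (r(F) = 3 - (-18)*(-4) = 3 - 6*12 = 3 - 72 = -69)
1/(x(B(O, 4)) + r(-84)) = 1/(-67 - 69) = 1/(-136) = -1/136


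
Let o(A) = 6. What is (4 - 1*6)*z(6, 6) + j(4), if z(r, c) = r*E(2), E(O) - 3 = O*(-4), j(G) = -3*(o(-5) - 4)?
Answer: 54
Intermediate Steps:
j(G) = -6 (j(G) = -3*(6 - 4) = -3*2 = -6)
E(O) = 3 - 4*O (E(O) = 3 + O*(-4) = 3 - 4*O)
z(r, c) = -5*r (z(r, c) = r*(3 - 4*2) = r*(3 - 8) = r*(-5) = -5*r)
(4 - 1*6)*z(6, 6) + j(4) = (4 - 1*6)*(-5*6) - 6 = (4 - 6)*(-30) - 6 = -2*(-30) - 6 = 60 - 6 = 54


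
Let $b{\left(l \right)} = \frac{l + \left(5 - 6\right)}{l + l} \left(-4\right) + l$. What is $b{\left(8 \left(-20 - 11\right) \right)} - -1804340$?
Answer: $\frac{223707159}{124} \approx 1.8041 \cdot 10^{6}$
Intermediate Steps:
$b{\left(l \right)} = l - \frac{2 \left(-1 + l\right)}{l}$ ($b{\left(l \right)} = \frac{l + \left(5 - 6\right)}{2 l} \left(-4\right) + l = \left(l - 1\right) \frac{1}{2 l} \left(-4\right) + l = \left(-1 + l\right) \frac{1}{2 l} \left(-4\right) + l = \frac{-1 + l}{2 l} \left(-4\right) + l = - \frac{2 \left(-1 + l\right)}{l} + l = l - \frac{2 \left(-1 + l\right)}{l}$)
$b{\left(8 \left(-20 - 11\right) \right)} - -1804340 = \left(-2 + 8 \left(-20 - 11\right) + \frac{2}{8 \left(-20 - 11\right)}\right) - -1804340 = \left(-2 + 8 \left(-31\right) + \frac{2}{8 \left(-31\right)}\right) + 1804340 = \left(-2 - 248 + \frac{2}{-248}\right) + 1804340 = \left(-2 - 248 + 2 \left(- \frac{1}{248}\right)\right) + 1804340 = \left(-2 - 248 - \frac{1}{124}\right) + 1804340 = - \frac{31001}{124} + 1804340 = \frac{223707159}{124}$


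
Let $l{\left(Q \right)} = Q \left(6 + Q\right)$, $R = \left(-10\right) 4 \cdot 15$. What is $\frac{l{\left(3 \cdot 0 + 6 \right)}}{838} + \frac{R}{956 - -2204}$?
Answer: $- \frac{3441}{33101} \approx -0.10395$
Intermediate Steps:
$R = -600$ ($R = \left(-40\right) 15 = -600$)
$\frac{l{\left(3 \cdot 0 + 6 \right)}}{838} + \frac{R}{956 - -2204} = \frac{\left(3 \cdot 0 + 6\right) \left(6 + \left(3 \cdot 0 + 6\right)\right)}{838} - \frac{600}{956 - -2204} = \left(0 + 6\right) \left(6 + \left(0 + 6\right)\right) \frac{1}{838} - \frac{600}{956 + 2204} = 6 \left(6 + 6\right) \frac{1}{838} - \frac{600}{3160} = 6 \cdot 12 \cdot \frac{1}{838} - \frac{15}{79} = 72 \cdot \frac{1}{838} - \frac{15}{79} = \frac{36}{419} - \frac{15}{79} = - \frac{3441}{33101}$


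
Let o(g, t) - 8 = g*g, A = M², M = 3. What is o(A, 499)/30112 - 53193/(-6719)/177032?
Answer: 13433161291/4477195222112 ≈ 0.0030004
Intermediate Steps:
A = 9 (A = 3² = 9)
o(g, t) = 8 + g² (o(g, t) = 8 + g*g = 8 + g²)
o(A, 499)/30112 - 53193/(-6719)/177032 = (8 + 9²)/30112 - 53193/(-6719)/177032 = (8 + 81)*(1/30112) - 53193*(-1/6719)*(1/177032) = 89*(1/30112) + (53193/6719)*(1/177032) = 89/30112 + 53193/1189478008 = 13433161291/4477195222112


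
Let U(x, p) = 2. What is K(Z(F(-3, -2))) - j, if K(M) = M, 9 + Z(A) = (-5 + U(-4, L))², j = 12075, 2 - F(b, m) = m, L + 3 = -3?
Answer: -12075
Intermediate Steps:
L = -6 (L = -3 - 3 = -6)
F(b, m) = 2 - m
Z(A) = 0 (Z(A) = -9 + (-5 + 2)² = -9 + (-3)² = -9 + 9 = 0)
K(Z(F(-3, -2))) - j = 0 - 1*12075 = 0 - 12075 = -12075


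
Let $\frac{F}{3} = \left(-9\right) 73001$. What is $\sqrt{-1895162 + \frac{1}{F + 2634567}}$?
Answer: $\frac{i \sqrt{208603007401263915}}{331770} \approx 1376.6 i$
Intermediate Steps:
$F = -1971027$ ($F = 3 \left(\left(-9\right) 73001\right) = 3 \left(-657009\right) = -1971027$)
$\sqrt{-1895162 + \frac{1}{F + 2634567}} = \sqrt{-1895162 + \frac{1}{-1971027 + 2634567}} = \sqrt{-1895162 + \frac{1}{663540}} = \sqrt{- \frac{1257515793479}{663540}} = \frac{i \sqrt{208603007401263915}}{331770}$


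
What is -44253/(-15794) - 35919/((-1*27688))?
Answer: 6015375/1467464 ≈ 4.0992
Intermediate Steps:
-44253/(-15794) - 35919/((-1*27688)) = -44253*(-1/15794) - 35919/(-27688) = 297/106 - 35919*(-1/27688) = 297/106 + 35919/27688 = 6015375/1467464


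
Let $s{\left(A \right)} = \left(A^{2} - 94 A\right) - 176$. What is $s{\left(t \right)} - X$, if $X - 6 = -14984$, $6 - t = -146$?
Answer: $23618$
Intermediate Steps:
$t = 152$ ($t = 6 - -146 = 6 + 146 = 152$)
$s{\left(A \right)} = -176 + A^{2} - 94 A$
$X = -14978$ ($X = 6 - 14984 = -14978$)
$s{\left(t \right)} - X = \left(-176 + 152^{2} - 14288\right) - -14978 = \left(-176 + 23104 - 14288\right) + 14978 = 8640 + 14978 = 23618$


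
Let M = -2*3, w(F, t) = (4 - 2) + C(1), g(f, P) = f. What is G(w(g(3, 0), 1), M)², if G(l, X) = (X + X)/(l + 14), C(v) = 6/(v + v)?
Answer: 144/361 ≈ 0.39889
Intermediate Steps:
C(v) = 3/v (C(v) = 6/((2*v)) = 6*(1/(2*v)) = 3/v)
w(F, t) = 5 (w(F, t) = (4 - 2) + 3/1 = 2 + 3*1 = 2 + 3 = 5)
M = -6
G(l, X) = 2*X/(14 + l) (G(l, X) = (2*X)/(14 + l) = 2*X/(14 + l))
G(w(g(3, 0), 1), M)² = (2*(-6)/(14 + 5))² = (2*(-6)/19)² = (2*(-6)*(1/19))² = (-12/19)² = 144/361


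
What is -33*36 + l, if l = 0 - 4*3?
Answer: -1200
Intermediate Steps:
l = -12 (l = 0 - 12 = -12)
-33*36 + l = -33*36 - 12 = -1188 - 12 = -1200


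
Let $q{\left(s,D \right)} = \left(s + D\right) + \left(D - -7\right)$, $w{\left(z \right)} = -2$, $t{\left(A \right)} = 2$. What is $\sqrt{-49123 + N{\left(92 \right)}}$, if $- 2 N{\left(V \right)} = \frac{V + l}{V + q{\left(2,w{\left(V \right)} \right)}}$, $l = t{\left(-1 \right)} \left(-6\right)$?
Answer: $\frac{i \sqrt{462202187}}{97} \approx 221.64 i$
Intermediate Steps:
$q{\left(s,D \right)} = 7 + s + 2 D$ ($q{\left(s,D \right)} = \left(D + s\right) + \left(D + 7\right) = \left(D + s\right) + \left(7 + D\right) = 7 + s + 2 D$)
$l = -12$ ($l = 2 \left(-6\right) = -12$)
$N{\left(V \right)} = - \frac{-12 + V}{2 \left(5 + V\right)}$ ($N{\left(V \right)} = - \frac{\left(V - 12\right) \frac{1}{V + \left(7 + 2 + 2 \left(-2\right)\right)}}{2} = - \frac{\left(-12 + V\right) \frac{1}{V + \left(7 + 2 - 4\right)}}{2} = - \frac{\left(-12 + V\right) \frac{1}{V + 5}}{2} = - \frac{\left(-12 + V\right) \frac{1}{5 + V}}{2} = - \frac{\frac{1}{5 + V} \left(-12 + V\right)}{2} = - \frac{-12 + V}{2 \left(5 + V\right)}$)
$\sqrt{-49123 + N{\left(92 \right)}} = \sqrt{-49123 + \frac{12 - 92}{2 \left(5 + 92\right)}} = \sqrt{-49123 + \frac{12 - 92}{2 \cdot 97}} = \sqrt{-49123 + \frac{1}{2} \cdot \frac{1}{97} \left(-80\right)} = \sqrt{-49123 - \frac{40}{97}} = \sqrt{- \frac{4764971}{97}} = \frac{i \sqrt{462202187}}{97}$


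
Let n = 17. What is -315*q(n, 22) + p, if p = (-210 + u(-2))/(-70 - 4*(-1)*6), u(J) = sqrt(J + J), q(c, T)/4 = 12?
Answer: -347655/23 - I/23 ≈ -15115.0 - 0.043478*I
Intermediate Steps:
q(c, T) = 48 (q(c, T) = 4*12 = 48)
u(J) = sqrt(2)*sqrt(J) (u(J) = sqrt(2*J) = sqrt(2)*sqrt(J))
p = 105/23 - I/23 (p = (-210 + sqrt(2)*sqrt(-2))/(-70 - 4*(-1)*6) = (-210 + sqrt(2)*(I*sqrt(2)))/(-70 + 4*6) = (-210 + 2*I)/(-70 + 24) = (-210 + 2*I)/(-46) = (-210 + 2*I)*(-1/46) = 105/23 - I/23 ≈ 4.5652 - 0.043478*I)
-315*q(n, 22) + p = -315*48 + (105/23 - I/23) = -15120 + (105/23 - I/23) = -347655/23 - I/23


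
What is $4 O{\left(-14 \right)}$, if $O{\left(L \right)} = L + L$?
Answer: $-112$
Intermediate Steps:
$O{\left(L \right)} = 2 L$
$4 O{\left(-14 \right)} = 4 \cdot 2 \left(-14\right) = 4 \left(-28\right) = -112$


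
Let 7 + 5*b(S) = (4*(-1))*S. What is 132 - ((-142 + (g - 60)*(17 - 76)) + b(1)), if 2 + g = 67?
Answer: 2856/5 ≈ 571.20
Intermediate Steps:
g = 65 (g = -2 + 67 = 65)
b(S) = -7/5 - 4*S/5 (b(S) = -7/5 + ((4*(-1))*S)/5 = -7/5 + (-4*S)/5 = -7/5 - 4*S/5)
132 - ((-142 + (g - 60)*(17 - 76)) + b(1)) = 132 - ((-142 + (65 - 60)*(17 - 76)) + (-7/5 - 4/5*1)) = 132 - ((-142 + 5*(-59)) + (-7/5 - 4/5)) = 132 - ((-142 - 295) - 11/5) = 132 - (-437 - 11/5) = 132 - 1*(-2196/5) = 132 + 2196/5 = 2856/5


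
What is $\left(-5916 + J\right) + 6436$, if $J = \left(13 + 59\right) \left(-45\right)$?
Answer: $-2720$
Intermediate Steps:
$J = -3240$ ($J = 72 \left(-45\right) = -3240$)
$\left(-5916 + J\right) + 6436 = \left(-5916 - 3240\right) + 6436 = -9156 + 6436 = -2720$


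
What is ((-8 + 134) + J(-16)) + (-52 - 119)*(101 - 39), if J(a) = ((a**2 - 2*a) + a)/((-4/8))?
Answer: -11020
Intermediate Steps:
J(a) = -2*a**2 + 2*a (J(a) = (a**2 - a)/((-4*1/8)) = (a**2 - a)/(-1/2) = (a**2 - a)*(-2) = -2*a**2 + 2*a)
((-8 + 134) + J(-16)) + (-52 - 119)*(101 - 39) = ((-8 + 134) + 2*(-16)*(1 - 1*(-16))) + (-52 - 119)*(101 - 39) = (126 + 2*(-16)*(1 + 16)) - 171*62 = (126 + 2*(-16)*17) - 10602 = (126 - 544) - 10602 = -418 - 10602 = -11020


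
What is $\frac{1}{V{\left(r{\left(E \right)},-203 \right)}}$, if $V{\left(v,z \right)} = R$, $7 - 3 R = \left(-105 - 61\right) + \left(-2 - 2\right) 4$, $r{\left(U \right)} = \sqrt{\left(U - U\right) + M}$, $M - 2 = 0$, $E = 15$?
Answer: $\frac{1}{63} \approx 0.015873$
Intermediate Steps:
$M = 2$ ($M = 2 + 0 = 2$)
$r{\left(U \right)} = \sqrt{2}$ ($r{\left(U \right)} = \sqrt{\left(U - U\right) + 2} = \sqrt{0 + 2} = \sqrt{2}$)
$R = 63$ ($R = \frac{7}{3} - \frac{\left(-105 - 61\right) + \left(-2 - 2\right) 4}{3} = \frac{7}{3} - \frac{-166 - 16}{3} = \frac{7}{3} - - \frac{182}{3} = \frac{7}{3} + \frac{182}{3} = 63$)
$V{\left(v,z \right)} = 63$
$\frac{1}{V{\left(r{\left(E \right)},-203 \right)}} = \frac{1}{63}$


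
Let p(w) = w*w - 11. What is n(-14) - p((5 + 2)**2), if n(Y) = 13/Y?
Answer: -33473/14 ≈ -2390.9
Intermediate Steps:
p(w) = -11 + w**2 (p(w) = w**2 - 11 = -11 + w**2)
n(-14) - p((5 + 2)**2) = 13/(-14) - (-11 + ((5 + 2)**2)**2) = 13*(-1/14) - (-11 + (7**2)**2) = -13/14 - (-11 + 49**2) = -13/14 - (-11 + 2401) = -13/14 - 1*2390 = -13/14 - 2390 = -33473/14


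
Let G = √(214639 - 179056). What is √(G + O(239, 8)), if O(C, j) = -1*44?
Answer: √(-44 + √35583) ≈ 12.026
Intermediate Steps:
G = √35583 ≈ 188.63
O(C, j) = -44
√(G + O(239, 8)) = √(√35583 - 44) = √(-44 + √35583)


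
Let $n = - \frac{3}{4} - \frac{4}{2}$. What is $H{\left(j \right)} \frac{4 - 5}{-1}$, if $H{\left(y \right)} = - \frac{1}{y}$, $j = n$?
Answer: $\frac{4}{11} \approx 0.36364$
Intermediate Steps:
$n = - \frac{11}{4}$ ($n = \left(-3\right) \frac{1}{4} - 2 = - \frac{3}{4} - 2 = - \frac{11}{4} \approx -2.75$)
$j = - \frac{11}{4} \approx -2.75$
$H{\left(j \right)} \frac{4 - 5}{-1} = - \frac{1}{- \frac{11}{4}} \frac{4 - 5}{-1} = \left(-1\right) \left(- \frac{4}{11}\right) \left(4 - 5\right) \left(-1\right) = \frac{4 \left(\left(-1\right) \left(-1\right)\right)}{11} = \frac{4}{11} \cdot 1 = \frac{4}{11}$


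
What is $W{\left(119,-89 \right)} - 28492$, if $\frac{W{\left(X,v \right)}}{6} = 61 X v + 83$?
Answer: $-3904300$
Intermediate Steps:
$W{\left(X,v \right)} = 498 + 366 X v$ ($W{\left(X,v \right)} = 6 \left(61 X v + 83\right) = 6 \left(83 + 61 X v\right) = 498 + 366 X v$)
$W{\left(119,-89 \right)} - 28492 = \left(498 + 366 \cdot 119 \left(-89\right)\right) - 28492 = \left(498 - 3876306\right) - 28492 = -3875808 - 28492 = -3904300$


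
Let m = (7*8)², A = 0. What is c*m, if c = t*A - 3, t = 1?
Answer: -9408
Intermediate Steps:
m = 3136 (m = 56² = 3136)
c = -3 (c = 1*0 - 3 = 0 - 3 = -3)
c*m = -3*3136 = -9408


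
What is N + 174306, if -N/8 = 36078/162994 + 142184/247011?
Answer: 3508765684623886/20130655467 ≈ 1.7430e+5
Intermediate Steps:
N = -128347207016/20130655467 (N = -8*(36078/162994 + 142184/247011) = -8*(36078*(1/162994) + 142184*(1/247011)) = -8*(18039/81497 + 142184/247011) = -8*16043400877/20130655467 = -128347207016/20130655467 ≈ -6.3757)
N + 174306 = -128347207016/20130655467 + 174306 = 3508765684623886/20130655467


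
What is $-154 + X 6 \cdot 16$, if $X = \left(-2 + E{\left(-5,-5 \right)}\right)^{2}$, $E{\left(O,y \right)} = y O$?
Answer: $50630$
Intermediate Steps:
$E{\left(O,y \right)} = O y$
$X = 529$ ($X = \left(-2 - -25\right)^{2} = \left(-2 + 25\right)^{2} = 23^{2} = 529$)
$-154 + X 6 \cdot 16 = -154 + 529 \cdot 6 \cdot 16 = -154 + 529 \cdot 96 = -154 + 50784 = 50630$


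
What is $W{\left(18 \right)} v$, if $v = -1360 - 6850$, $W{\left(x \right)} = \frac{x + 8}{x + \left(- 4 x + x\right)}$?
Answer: $\frac{53365}{9} \approx 5929.4$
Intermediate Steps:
$W{\left(x \right)} = - \frac{8 + x}{2 x}$ ($W{\left(x \right)} = \frac{8 + x}{x - 3 x} = \frac{8 + x}{\left(-2\right) x} = \left(8 + x\right) \left(- \frac{1}{2 x}\right) = - \frac{8 + x}{2 x}$)
$v = -8210$
$W{\left(18 \right)} v = \frac{-8 - 18}{2 \cdot 18} \left(-8210\right) = \frac{1}{2} \cdot \frac{1}{18} \left(-8 - 18\right) \left(-8210\right) = \frac{1}{2} \cdot \frac{1}{18} \left(-26\right) \left(-8210\right) = \left(- \frac{13}{18}\right) \left(-8210\right) = \frac{53365}{9}$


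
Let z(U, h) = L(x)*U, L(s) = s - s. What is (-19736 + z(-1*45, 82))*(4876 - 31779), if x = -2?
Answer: 530957608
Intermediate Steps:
L(s) = 0
z(U, h) = 0 (z(U, h) = 0*U = 0)
(-19736 + z(-1*45, 82))*(4876 - 31779) = (-19736 + 0)*(4876 - 31779) = -19736*(-26903) = 530957608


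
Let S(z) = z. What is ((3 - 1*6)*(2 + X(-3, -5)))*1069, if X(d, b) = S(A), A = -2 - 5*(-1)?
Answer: -16035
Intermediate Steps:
A = 3 (A = -2 + 5 = 3)
X(d, b) = 3
((3 - 1*6)*(2 + X(-3, -5)))*1069 = ((3 - 1*6)*(2 + 3))*1069 = ((3 - 6)*5)*1069 = -3*5*1069 = -15*1069 = -16035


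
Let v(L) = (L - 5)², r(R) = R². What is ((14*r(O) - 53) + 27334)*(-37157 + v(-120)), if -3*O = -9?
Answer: -590127524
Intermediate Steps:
O = 3 (O = -⅓*(-9) = 3)
v(L) = (-5 + L)²
((14*r(O) - 53) + 27334)*(-37157 + v(-120)) = ((14*3² - 53) + 27334)*(-37157 + (-5 - 120)²) = ((14*9 - 53) + 27334)*(-37157 + (-125)²) = ((126 - 53) + 27334)*(-37157 + 15625) = (73 + 27334)*(-21532) = 27407*(-21532) = -590127524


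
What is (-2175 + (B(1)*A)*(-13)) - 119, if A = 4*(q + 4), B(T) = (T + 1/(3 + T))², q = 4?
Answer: -2944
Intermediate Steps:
A = 32 (A = 4*(4 + 4) = 4*8 = 32)
(-2175 + (B(1)*A)*(-13)) - 119 = (-2175 + (((1 + 1² + 3*1)²/(3 + 1)²)*32)*(-13)) - 119 = (-2175 + (((1 + 1 + 3)²/4²)*32)*(-13)) - 119 = (-2175 + (((1/16)*5²)*32)*(-13)) - 119 = (-2175 + (((1/16)*25)*32)*(-13)) - 119 = (-2175 + ((25/16)*32)*(-13)) - 119 = (-2175 + 50*(-13)) - 119 = (-2175 - 650) - 119 = -2825 - 119 = -2944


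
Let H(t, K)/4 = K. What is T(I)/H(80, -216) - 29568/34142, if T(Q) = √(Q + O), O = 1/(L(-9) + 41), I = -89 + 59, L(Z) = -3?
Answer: -14784/17071 - I*√43282/32832 ≈ -0.86603 - 0.0063366*I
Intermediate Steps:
H(t, K) = 4*K
I = -30
O = 1/38 (O = 1/(-3 + 41) = 1/38 ≈ 0.026316)
T(Q) = √(1/38 + Q) (T(Q) = √(Q + 1/38) = √(1/38 + Q))
T(I)/H(80, -216) - 29568/34142 = (√(38 + 1444*(-30))/38)/((4*(-216))) - 29568/34142 = (√(38 - 43320)/38)/(-864) - 29568*1/34142 = (√(-43282)/38)*(-1/864) - 14784/17071 = ((I*√43282)/38)*(-1/864) - 14784/17071 = (I*√43282/38)*(-1/864) - 14784/17071 = -I*√43282/32832 - 14784/17071 = -14784/17071 - I*√43282/32832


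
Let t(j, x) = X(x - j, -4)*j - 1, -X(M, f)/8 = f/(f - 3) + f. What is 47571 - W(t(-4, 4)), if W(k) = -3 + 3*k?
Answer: 335343/7 ≈ 47906.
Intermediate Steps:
X(M, f) = -8*f - 8*f/(-3 + f) (X(M, f) = -8*(f/(f - 3) + f) = -8*(f/(-3 + f) + f) = -8*(f + f/(-3 + f)) = -8*f - 8*f/(-3 + f))
t(j, x) = -1 + 192*j/7 (t(j, x) = (8*(-4)*(2 - 1*(-4))/(-3 - 4))*j - 1 = (8*(-4)*(2 + 4)/(-7))*j - 1 = (8*(-4)*(-⅐)*6)*j - 1 = 192*j/7 - 1 = -1 + 192*j/7)
47571 - W(t(-4, 4)) = 47571 - (-3 + 3*(-1 + (192/7)*(-4))) = 47571 - (-3 + 3*(-1 - 768/7)) = 47571 - (-3 + 3*(-775/7)) = 47571 - (-3 - 2325/7) = 47571 - 1*(-2346/7) = 47571 + 2346/7 = 335343/7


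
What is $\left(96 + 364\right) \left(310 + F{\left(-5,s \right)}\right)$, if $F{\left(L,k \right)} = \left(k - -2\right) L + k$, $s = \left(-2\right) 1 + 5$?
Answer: $132480$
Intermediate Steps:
$s = 3$ ($s = -2 + 5 = 3$)
$F{\left(L,k \right)} = k + L \left(2 + k\right)$ ($F{\left(L,k \right)} = \left(k + 2\right) L + k = \left(2 + k\right) L + k = L \left(2 + k\right) + k = k + L \left(2 + k\right)$)
$\left(96 + 364\right) \left(310 + F{\left(-5,s \right)}\right) = \left(96 + 364\right) \left(310 + \left(3 + 2 \left(-5\right) - 15\right)\right) = 460 \left(310 - 22\right) = 460 \cdot 288 = 132480$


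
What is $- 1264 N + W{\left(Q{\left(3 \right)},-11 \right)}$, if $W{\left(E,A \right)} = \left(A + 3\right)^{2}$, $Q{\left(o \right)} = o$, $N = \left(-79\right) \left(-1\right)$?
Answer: $-99792$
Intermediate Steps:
$N = 79$
$W{\left(E,A \right)} = \left(3 + A\right)^{2}$
$- 1264 N + W{\left(Q{\left(3 \right)},-11 \right)} = \left(-1264\right) 79 + \left(3 - 11\right)^{2} = -99856 + \left(-8\right)^{2} = -99856 + 64 = -99792$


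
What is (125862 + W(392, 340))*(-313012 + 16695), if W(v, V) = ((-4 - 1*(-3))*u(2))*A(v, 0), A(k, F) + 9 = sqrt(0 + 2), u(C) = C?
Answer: -37300383960 + 592634*sqrt(2) ≈ -3.7300e+10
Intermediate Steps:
A(k, F) = -9 + sqrt(2) (A(k, F) = -9 + sqrt(0 + 2) = -9 + sqrt(2))
W(v, V) = 18 - 2*sqrt(2) (W(v, V) = ((-4 - 1*(-3))*2)*(-9 + sqrt(2)) = ((-4 + 3)*2)*(-9 + sqrt(2)) = (-1*2)*(-9 + sqrt(2)) = -2*(-9 + sqrt(2)) = 18 - 2*sqrt(2))
(125862 + W(392, 340))*(-313012 + 16695) = (125862 + (18 - 2*sqrt(2)))*(-313012 + 16695) = (125880 - 2*sqrt(2))*(-296317) = -37300383960 + 592634*sqrt(2)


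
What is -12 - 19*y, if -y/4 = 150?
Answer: 11388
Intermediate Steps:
y = -600 (y = -4*150 = -600)
-12 - 19*y = -12 - 19*(-600) = -12 + 11400 = 11388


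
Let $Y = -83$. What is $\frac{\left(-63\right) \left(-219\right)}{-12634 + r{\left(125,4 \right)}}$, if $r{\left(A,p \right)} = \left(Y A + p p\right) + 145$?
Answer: $- \frac{657}{1088} \approx -0.60386$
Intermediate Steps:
$r{\left(A,p \right)} = 145 + p^{2} - 83 A$ ($r{\left(A,p \right)} = \left(- 83 A + p p\right) + 145 = \left(- 83 A + p^{2}\right) + 145 = \left(p^{2} - 83 A\right) + 145 = 145 + p^{2} - 83 A$)
$\frac{\left(-63\right) \left(-219\right)}{-12634 + r{\left(125,4 \right)}} = \frac{\left(-63\right) \left(-219\right)}{-12634 + \left(145 + 4^{2} - 10375\right)} = \frac{13797}{-12634 + \left(145 + 16 - 10375\right)} = \frac{13797}{-12634 - 10214} = \frac{13797}{-22848} = 13797 \left(- \frac{1}{22848}\right) = - \frac{657}{1088}$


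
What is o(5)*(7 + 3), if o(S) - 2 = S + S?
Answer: 120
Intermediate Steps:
o(S) = 2 + 2*S (o(S) = 2 + (S + S) = 2 + 2*S)
o(5)*(7 + 3) = (2 + 2*5)*(7 + 3) = (2 + 10)*10 = 12*10 = 120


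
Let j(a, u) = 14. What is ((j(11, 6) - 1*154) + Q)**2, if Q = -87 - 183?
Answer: 168100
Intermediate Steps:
Q = -270
((j(11, 6) - 1*154) + Q)**2 = ((14 - 1*154) - 270)**2 = ((14 - 154) - 270)**2 = (-140 - 270)**2 = (-410)**2 = 168100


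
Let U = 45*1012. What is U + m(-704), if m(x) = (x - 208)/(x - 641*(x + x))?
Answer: 855605501/18788 ≈ 45540.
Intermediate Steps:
m(x) = -(-208 + x)/(1281*x) (m(x) = (-208 + x)/(x - 1282*x) = (-208 + x)/((-1281*x)) = (-208 + x)*(-1/(1281*x)) = -(-208 + x)/(1281*x))
U = 45540
U + m(-704) = 45540 + (1/1281)*(208 - 1*(-704))/(-704) = 45540 + (1/1281)*(-1/704)*(208 + 704) = 45540 + (1/1281)*(-1/704)*912 = 45540 - 19/18788 = 855605501/18788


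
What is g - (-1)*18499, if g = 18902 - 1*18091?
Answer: 19310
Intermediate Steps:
g = 811 (g = 18902 - 18091 = 811)
g - (-1)*18499 = 811 - (-1)*18499 = 811 - 1*(-18499) = 811 + 18499 = 19310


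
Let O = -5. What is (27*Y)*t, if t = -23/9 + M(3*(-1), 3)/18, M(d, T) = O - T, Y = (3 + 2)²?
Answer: -2025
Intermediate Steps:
Y = 25 (Y = 5² = 25)
M(d, T) = -5 - T
t = -3 (t = -23/9 + (-5 - 1*3)/18 = -23*⅑ + (-5 - 3)*(1/18) = -23/9 - 8*1/18 = -23/9 - 4/9 = -3)
(27*Y)*t = (27*25)*(-3) = 675*(-3) = -2025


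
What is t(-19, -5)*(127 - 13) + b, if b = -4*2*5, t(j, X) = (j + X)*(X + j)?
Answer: 65624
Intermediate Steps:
t(j, X) = (X + j)² (t(j, X) = (X + j)*(X + j) = (X + j)²)
b = -40 (b = -8*5 = -40)
t(-19, -5)*(127 - 13) + b = (-5 - 19)²*(127 - 13) - 40 = (-24)²*114 - 40 = 576*114 - 40 = 65664 - 40 = 65624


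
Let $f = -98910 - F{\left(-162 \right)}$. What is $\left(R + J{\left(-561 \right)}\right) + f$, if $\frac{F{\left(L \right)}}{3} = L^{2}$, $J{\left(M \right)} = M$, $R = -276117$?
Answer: $-454320$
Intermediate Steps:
$F{\left(L \right)} = 3 L^{2}$
$f = -177642$ ($f = -98910 - 3 \left(-162\right)^{2} = -98910 - 3 \cdot 26244 = -98910 - 78732 = -177642$)
$\left(R + J{\left(-561 \right)}\right) + f = \left(-276117 - 561\right) - 177642 = -276678 - 177642 = -454320$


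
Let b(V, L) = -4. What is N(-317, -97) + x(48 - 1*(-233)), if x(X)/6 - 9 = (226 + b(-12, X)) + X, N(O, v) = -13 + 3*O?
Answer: 2108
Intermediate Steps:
x(X) = 1386 + 6*X (x(X) = 54 + 6*((226 - 4) + X) = 54 + 6*(222 + X) = 54 + (1332 + 6*X) = 1386 + 6*X)
N(-317, -97) + x(48 - 1*(-233)) = (-13 + 3*(-317)) + (1386 + 6*(48 - 1*(-233))) = (-13 - 951) + (1386 + 6*(48 + 233)) = -964 + (1386 + 6*281) = -964 + (1386 + 1686) = -964 + 3072 = 2108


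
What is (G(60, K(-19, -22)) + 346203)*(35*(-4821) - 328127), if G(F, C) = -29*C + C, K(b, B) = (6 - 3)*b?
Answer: -172808106738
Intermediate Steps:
K(b, B) = 3*b
G(F, C) = -28*C
(G(60, K(-19, -22)) + 346203)*(35*(-4821) - 328127) = (-84*(-19) + 346203)*(35*(-4821) - 328127) = (-28*(-57) + 346203)*(-168735 - 328127) = (1596 + 346203)*(-496862) = 347799*(-496862) = -172808106738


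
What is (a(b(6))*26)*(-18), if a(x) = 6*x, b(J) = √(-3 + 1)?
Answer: -2808*I*√2 ≈ -3971.1*I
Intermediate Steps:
b(J) = I*√2 (b(J) = √(-2) = I*√2)
(a(b(6))*26)*(-18) = ((6*(I*√2))*26)*(-18) = ((6*I*√2)*26)*(-18) = (156*I*√2)*(-18) = -2808*I*√2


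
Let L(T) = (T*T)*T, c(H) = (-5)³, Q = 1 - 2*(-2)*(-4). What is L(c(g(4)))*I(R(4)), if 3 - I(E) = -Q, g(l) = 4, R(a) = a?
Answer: 23437500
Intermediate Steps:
Q = -15 (Q = 1 + 4*(-4) = 1 - 16 = -15)
c(H) = -125
I(E) = -12 (I(E) = 3 - (-1)*(-15) = 3 - 1*15 = 3 - 15 = -12)
L(T) = T³ (L(T) = T²*T = T³)
L(c(g(4)))*I(R(4)) = (-125)³*(-12) = -1953125*(-12) = 23437500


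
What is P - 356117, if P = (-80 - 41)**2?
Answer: -341476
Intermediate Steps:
P = 14641 (P = (-121)**2 = 14641)
P - 356117 = 14641 - 356117 = -341476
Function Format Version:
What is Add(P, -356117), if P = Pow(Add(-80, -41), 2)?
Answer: -341476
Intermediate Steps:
P = 14641 (P = Pow(-121, 2) = 14641)
Add(P, -356117) = Add(14641, -356117) = -341476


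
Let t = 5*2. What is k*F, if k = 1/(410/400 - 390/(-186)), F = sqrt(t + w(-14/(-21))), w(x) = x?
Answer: 4960*sqrt(6)/11613 ≈ 1.0462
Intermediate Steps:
t = 10
F = 4*sqrt(6)/3 (F = sqrt(10 - 14/(-21)) = sqrt(10 - 14*(-1/21)) = sqrt(10 + 2/3) = sqrt(32/3) = 4*sqrt(6)/3 ≈ 3.2660)
k = 1240/3871 (k = 1/(410*(1/400) - 390*(-1/186)) = 1/(41/40 + 65/31) = 1/(3871/1240) = 1240/3871 ≈ 0.32033)
k*F = 1240*(4*sqrt(6)/3)/3871 = 4960*sqrt(6)/11613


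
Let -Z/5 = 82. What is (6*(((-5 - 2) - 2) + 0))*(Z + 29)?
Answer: 20574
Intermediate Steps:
Z = -410 (Z = -5*82 = -410)
(6*(((-5 - 2) - 2) + 0))*(Z + 29) = (6*(((-5 - 2) - 2) + 0))*(-410 + 29) = (6*((-7 - 2) + 0))*(-381) = (6*(-9 + 0))*(-381) = (6*(-9))*(-381) = -54*(-381) = 20574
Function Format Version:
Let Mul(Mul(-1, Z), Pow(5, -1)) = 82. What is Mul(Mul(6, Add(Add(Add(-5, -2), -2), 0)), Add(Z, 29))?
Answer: 20574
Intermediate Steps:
Z = -410 (Z = Mul(-5, 82) = -410)
Mul(Mul(6, Add(Add(Add(-5, -2), -2), 0)), Add(Z, 29)) = Mul(Mul(6, Add(Add(Add(-5, -2), -2), 0)), Add(-410, 29)) = Mul(Mul(6, Add(Add(-7, -2), 0)), -381) = Mul(Mul(6, Add(-9, 0)), -381) = Mul(Mul(6, -9), -381) = Mul(-54, -381) = 20574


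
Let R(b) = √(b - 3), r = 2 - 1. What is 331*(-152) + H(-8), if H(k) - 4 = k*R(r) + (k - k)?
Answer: -50308 - 8*I*√2 ≈ -50308.0 - 11.314*I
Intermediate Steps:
r = 1
R(b) = √(-3 + b)
H(k) = 4 + I*k*√2 (H(k) = 4 + (k*√(-3 + 1) + (k - k)) = 4 + (k*√(-2) + 0) = 4 + (k*(I*√2) + 0) = 4 + (I*k*√2 + 0) = 4 + I*k*√2)
331*(-152) + H(-8) = 331*(-152) + (4 + I*(-8)*√2) = -50312 + (4 - 8*I*√2) = -50308 - 8*I*√2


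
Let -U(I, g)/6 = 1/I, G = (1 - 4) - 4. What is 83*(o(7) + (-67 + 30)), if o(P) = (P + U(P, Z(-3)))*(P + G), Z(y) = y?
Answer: -3071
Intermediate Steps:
G = -7 (G = -3 - 4 = -7)
U(I, g) = -6/I
o(P) = (-7 + P)*(P - 6/P) (o(P) = (P - 6/P)*(P - 7) = (P - 6/P)*(-7 + P) = (-7 + P)*(P - 6/P))
83*(o(7) + (-67 + 30)) = 83*((-6 + 7² - 7*7 + 42/7) + (-67 + 30)) = 83*((-6 + 49 - 49 + 42*(⅐)) - 37) = 83*((-6 + 49 - 49 + 6) - 37) = 83*(0 - 37) = 83*(-37) = -3071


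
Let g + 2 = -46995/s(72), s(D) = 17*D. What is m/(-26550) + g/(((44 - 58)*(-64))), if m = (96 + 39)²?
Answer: -15777883/21568512 ≈ -0.73152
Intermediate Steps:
g = -16481/408 (g = -2 - 46995/(17*72) = -2 - 46995/1224 = -2 - 46995*1/1224 = -2 - 15665/408 = -16481/408 ≈ -40.395)
m = 18225 (m = 135² = 18225)
m/(-26550) + g/(((44 - 58)*(-64))) = 18225/(-26550) - 16481*(-1/(64*(44 - 58)))/408 = 18225*(-1/26550) - 16481/(408*((-14*(-64)))) = -81/118 - 16481/408/896 = -81/118 - 16481/408*1/896 = -81/118 - 16481/365568 = -15777883/21568512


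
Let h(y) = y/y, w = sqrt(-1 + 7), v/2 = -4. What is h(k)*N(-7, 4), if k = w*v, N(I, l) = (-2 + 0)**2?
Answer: 4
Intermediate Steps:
v = -8 (v = 2*(-4) = -8)
w = sqrt(6) ≈ 2.4495
N(I, l) = 4 (N(I, l) = (-2)**2 = 4)
k = -8*sqrt(6) (k = sqrt(6)*(-8) = -8*sqrt(6) ≈ -19.596)
h(y) = 1
h(k)*N(-7, 4) = 1*4 = 4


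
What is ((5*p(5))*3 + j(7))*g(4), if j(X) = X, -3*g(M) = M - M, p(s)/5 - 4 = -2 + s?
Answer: 0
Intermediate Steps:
p(s) = 10 + 5*s (p(s) = 20 + 5*(-2 + s) = 20 + (-10 + 5*s) = 10 + 5*s)
g(M) = 0 (g(M) = -(M - M)/3 = -1/3*0 = 0)
((5*p(5))*3 + j(7))*g(4) = ((5*(10 + 5*5))*3 + 7)*0 = ((5*(10 + 25))*3 + 7)*0 = ((5*35)*3 + 7)*0 = (175*3 + 7)*0 = (525 + 7)*0 = 532*0 = 0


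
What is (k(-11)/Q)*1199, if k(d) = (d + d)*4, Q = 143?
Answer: -9592/13 ≈ -737.85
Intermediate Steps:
k(d) = 8*d (k(d) = (2*d)*4 = 8*d)
(k(-11)/Q)*1199 = ((8*(-11))/143)*1199 = -88*1/143*1199 = -8/13*1199 = -9592/13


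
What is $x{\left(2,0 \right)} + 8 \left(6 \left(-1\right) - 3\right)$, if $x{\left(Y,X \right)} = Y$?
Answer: $-70$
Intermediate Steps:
$x{\left(2,0 \right)} + 8 \left(6 \left(-1\right) - 3\right) = 2 + 8 \left(6 \left(-1\right) - 3\right) = 2 + 8 \left(-6 - 3\right) = 2 + 8 \left(-9\right) = 2 - 72 = -70$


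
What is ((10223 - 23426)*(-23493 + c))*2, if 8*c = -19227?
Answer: 2735278713/4 ≈ 6.8382e+8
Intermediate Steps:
c = -19227/8 (c = (⅛)*(-19227) = -19227/8 ≈ -2403.4)
((10223 - 23426)*(-23493 + c))*2 = ((10223 - 23426)*(-23493 - 19227/8))*2 = -13203*(-207171/8)*2 = (2735278713/8)*2 = 2735278713/4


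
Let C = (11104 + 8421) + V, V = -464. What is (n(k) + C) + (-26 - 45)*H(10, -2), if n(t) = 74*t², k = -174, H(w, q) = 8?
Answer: 2258917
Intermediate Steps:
C = 19061 (C = (11104 + 8421) - 464 = 19525 - 464 = 19061)
(n(k) + C) + (-26 - 45)*H(10, -2) = (74*(-174)² + 19061) + (-26 - 45)*8 = (74*30276 + 19061) - 71*8 = (2240424 + 19061) - 568 = 2259485 - 568 = 2258917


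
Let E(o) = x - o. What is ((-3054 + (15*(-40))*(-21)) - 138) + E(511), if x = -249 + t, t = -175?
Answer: 8473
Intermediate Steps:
x = -424 (x = -249 - 175 = -424)
E(o) = -424 - o
((-3054 + (15*(-40))*(-21)) - 138) + E(511) = ((-3054 + (15*(-40))*(-21)) - 138) + (-424 - 1*511) = ((-3054 - 600*(-21)) - 138) + (-424 - 511) = ((-3054 + 12600) - 138) - 935 = (9546 - 138) - 935 = 9408 - 935 = 8473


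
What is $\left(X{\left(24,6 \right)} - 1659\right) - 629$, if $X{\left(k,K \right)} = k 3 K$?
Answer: $-1856$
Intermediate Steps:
$X{\left(k,K \right)} = 3 K k$ ($X{\left(k,K \right)} = 3 k K = 3 K k$)
$\left(X{\left(24,6 \right)} - 1659\right) - 629 = \left(3 \cdot 6 \cdot 24 - 1659\right) - 629 = \left(432 - 1659\right) - 629 = -1227 - 629 = -1856$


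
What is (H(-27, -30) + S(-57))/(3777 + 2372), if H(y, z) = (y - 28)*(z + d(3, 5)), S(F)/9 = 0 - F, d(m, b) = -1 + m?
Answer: 2053/6149 ≈ 0.33388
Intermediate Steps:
S(F) = -9*F (S(F) = 9*(0 - F) = 9*(-F) = -9*F)
H(y, z) = (-28 + y)*(2 + z) (H(y, z) = (y - 28)*(z + (-1 + 3)) = (-28 + y)*(z + 2) = (-28 + y)*(2 + z))
(H(-27, -30) + S(-57))/(3777 + 2372) = ((-56 - 28*(-30) + 2*(-27) - 27*(-30)) - 9*(-57))/(3777 + 2372) = ((-56 + 840 - 54 + 810) + 513)/6149 = (1540 + 513)*(1/6149) = 2053*(1/6149) = 2053/6149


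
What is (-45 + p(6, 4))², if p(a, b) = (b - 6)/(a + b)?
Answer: 51076/25 ≈ 2043.0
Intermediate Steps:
p(a, b) = (-6 + b)/(a + b)
(-45 + p(6, 4))² = (-45 + (-6 + 4)/(6 + 4))² = (-45 - 2/10)² = (-45 + (⅒)*(-2))² = (-45 - ⅕)² = (-226/5)² = 51076/25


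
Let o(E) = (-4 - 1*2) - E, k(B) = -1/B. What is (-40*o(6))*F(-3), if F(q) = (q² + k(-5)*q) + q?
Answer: 2592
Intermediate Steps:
o(E) = -6 - E (o(E) = (-4 - 2) - E = -6 - E)
F(q) = q² + 6*q/5 (F(q) = (q² + (-1/(-5))*q) + q = (q² + (-1*(-⅕))*q) + q = (q² + q/5) + q = q² + 6*q/5)
(-40*o(6))*F(-3) = (-40*(-6 - 1*6))*((⅕)*(-3)*(6 + 5*(-3))) = (-40*(-6 - 6))*((⅕)*(-3)*(6 - 15)) = (-40*(-12))*((⅕)*(-3)*(-9)) = 480*(27/5) = 2592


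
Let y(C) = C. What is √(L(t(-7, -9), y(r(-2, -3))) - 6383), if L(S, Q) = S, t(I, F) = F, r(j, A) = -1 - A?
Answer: 2*I*√1598 ≈ 79.95*I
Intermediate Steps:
√(L(t(-7, -9), y(r(-2, -3))) - 6383) = √(-9 - 6383) = √(-6392) = 2*I*√1598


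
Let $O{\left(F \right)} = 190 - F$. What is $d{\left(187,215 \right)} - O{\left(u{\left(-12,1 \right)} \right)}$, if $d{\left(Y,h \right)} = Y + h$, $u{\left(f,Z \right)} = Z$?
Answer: $213$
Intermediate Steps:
$d{\left(187,215 \right)} - O{\left(u{\left(-12,1 \right)} \right)} = \left(187 + 215\right) - \left(190 - 1\right) = 402 - \left(190 - 1\right) = 402 - 189 = 213$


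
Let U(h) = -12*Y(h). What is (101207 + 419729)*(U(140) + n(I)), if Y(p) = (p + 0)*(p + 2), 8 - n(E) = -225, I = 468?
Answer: -124153114072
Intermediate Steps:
n(E) = 233 (n(E) = 8 - 1*(-225) = 8 + 225 = 233)
Y(p) = p*(2 + p)
U(h) = -12*h*(2 + h)
(101207 + 419729)*(U(140) + n(I)) = (101207 + 419729)*(-12*140*(2 + 140) + 233) = 520936*(-12*140*142 + 233) = 520936*(-238560 + 233) = 520936*(-238327) = -124153114072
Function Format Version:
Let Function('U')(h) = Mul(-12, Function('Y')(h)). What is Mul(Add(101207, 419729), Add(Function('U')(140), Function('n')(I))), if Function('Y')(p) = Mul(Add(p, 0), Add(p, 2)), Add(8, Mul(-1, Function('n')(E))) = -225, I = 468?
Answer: -124153114072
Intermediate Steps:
Function('n')(E) = 233 (Function('n')(E) = Add(8, Mul(-1, -225)) = Add(8, 225) = 233)
Function('Y')(p) = Mul(p, Add(2, p))
Function('U')(h) = Mul(-12, h, Add(2, h)) (Function('U')(h) = Mul(-12, Mul(h, Add(2, h))) = Mul(-12, h, Add(2, h)))
Mul(Add(101207, 419729), Add(Function('U')(140), Function('n')(I))) = Mul(Add(101207, 419729), Add(Mul(-12, 140, Add(2, 140)), 233)) = Mul(520936, Add(Mul(-12, 140, 142), 233)) = Mul(520936, Add(-238560, 233)) = Mul(520936, -238327) = -124153114072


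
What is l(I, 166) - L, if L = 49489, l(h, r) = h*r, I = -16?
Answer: -52145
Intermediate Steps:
l(I, 166) - L = -16*166 - 1*49489 = -2656 - 49489 = -52145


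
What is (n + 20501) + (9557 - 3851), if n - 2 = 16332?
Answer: 42541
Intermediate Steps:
n = 16334 (n = 2 + 16332 = 16334)
(n + 20501) + (9557 - 3851) = (16334 + 20501) + (9557 - 3851) = 36835 + 5706 = 42541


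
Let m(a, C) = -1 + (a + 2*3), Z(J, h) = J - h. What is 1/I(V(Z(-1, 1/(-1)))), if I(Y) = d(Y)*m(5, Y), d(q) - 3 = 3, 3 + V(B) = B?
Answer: 1/60 ≈ 0.016667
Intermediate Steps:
V(B) = -3 + B
m(a, C) = 5 + a (m(a, C) = -1 + (a + 6) = -1 + (6 + a) = 5 + a)
d(q) = 6 (d(q) = 3 + 3 = 6)
I(Y) = 60 (I(Y) = 6*(5 + 5) = 6*10 = 60)
1/I(V(Z(-1, 1/(-1)))) = 1/60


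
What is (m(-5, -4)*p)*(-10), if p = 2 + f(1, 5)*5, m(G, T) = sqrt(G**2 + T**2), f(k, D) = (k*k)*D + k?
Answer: -320*sqrt(41) ≈ -2049.0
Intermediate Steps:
f(k, D) = k + D*k**2 (f(k, D) = k**2*D + k = D*k**2 + k = k + D*k**2)
p = 32 (p = 2 + (1*(1 + 5*1))*5 = 2 + (1*(1 + 5))*5 = 2 + (1*6)*5 = 2 + 6*5 = 2 + 30 = 32)
(m(-5, -4)*p)*(-10) = (sqrt((-5)**2 + (-4)**2)*32)*(-10) = (sqrt(25 + 16)*32)*(-10) = (sqrt(41)*32)*(-10) = (32*sqrt(41))*(-10) = -320*sqrt(41)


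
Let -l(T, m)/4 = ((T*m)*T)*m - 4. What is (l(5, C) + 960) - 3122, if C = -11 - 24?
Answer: -124646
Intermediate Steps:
C = -35
l(T, m) = 16 - 4*T²*m² (l(T, m) = -4*(((T*m)*T)*m - 4) = -4*((m*T²)*m - 4) = -4*(T²*m² - 4) = -4*(-4 + T²*m²) = 16 - 4*T²*m²)
(l(5, C) + 960) - 3122 = ((16 - 4*5²*(-35)²) + 960) - 3122 = ((16 - 4*25*1225) + 960) - 3122 = ((16 - 122500) + 960) - 3122 = (-122484 + 960) - 3122 = -121524 - 3122 = -124646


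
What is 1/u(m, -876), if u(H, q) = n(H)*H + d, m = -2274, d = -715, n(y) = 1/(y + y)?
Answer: -2/1429 ≈ -0.0013996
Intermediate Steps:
n(y) = 1/(2*y)
u(H, q) = -1429/2 (u(H, q) = (1/(2*H))*H - 715 = ½ - 715 = -1429/2)
1/u(m, -876) = 1/(-1429/2) = -2/1429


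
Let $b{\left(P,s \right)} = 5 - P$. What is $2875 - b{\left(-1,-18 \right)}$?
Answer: $2869$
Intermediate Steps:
$2875 - b{\left(-1,-18 \right)} = 2875 - \left(5 - -1\right) = 2875 - \left(5 + 1\right) = 2875 - 6 = 2869$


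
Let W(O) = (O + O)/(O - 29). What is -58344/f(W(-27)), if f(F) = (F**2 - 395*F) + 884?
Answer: -2690688/23245 ≈ -115.75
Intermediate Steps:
W(O) = 2*O/(-29 + O) (W(O) = (2*O)/(-29 + O) = 2*O/(-29 + O))
f(F) = 884 + F**2 - 395*F
-58344/f(W(-27)) = -58344/(884 + (2*(-27)/(-29 - 27))**2 - 790*(-27)/(-29 - 27)) = -58344/(884 + (2*(-27)/(-56))**2 - 790*(-27)/(-56)) = -58344/(884 + (2*(-27)*(-1/56))**2 - 790*(-27)*(-1)/56) = -58344/(884 + (27/28)**2 - 395*27/28) = -58344/(884 + 729/784 - 10665/28) = -58344/395165/784 = -58344*784/395165 = -2690688/23245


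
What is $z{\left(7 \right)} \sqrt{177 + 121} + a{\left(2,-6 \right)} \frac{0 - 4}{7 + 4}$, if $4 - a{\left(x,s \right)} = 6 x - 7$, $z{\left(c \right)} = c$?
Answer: $\frac{4}{11} + 7 \sqrt{298} \approx 121.2$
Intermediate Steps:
$a{\left(x,s \right)} = 11 - 6 x$ ($a{\left(x,s \right)} = 4 - \left(6 x - 7\right) = 4 - \left(-7 + 6 x\right) = 11 - 6 x$)
$z{\left(7 \right)} \sqrt{177 + 121} + a{\left(2,-6 \right)} \frac{0 - 4}{7 + 4} = 7 \sqrt{177 + 121} + \left(11 - 12\right) \frac{0 - 4}{7 + 4} = 7 \sqrt{298} + \left(11 - 12\right) \left(- \frac{4}{11}\right) = 7 \sqrt{298} - \left(-4\right) \frac{1}{11} = 7 \sqrt{298} - - \frac{4}{11} = 7 \sqrt{298} + \frac{4}{11} = \frac{4}{11} + 7 \sqrt{298}$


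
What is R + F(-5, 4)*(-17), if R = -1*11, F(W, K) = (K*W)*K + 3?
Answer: 1298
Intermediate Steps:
F(W, K) = 3 + W*K**2 (F(W, K) = W*K**2 + 3 = 3 + W*K**2)
R = -11
R + F(-5, 4)*(-17) = -11 + (3 - 5*4**2)*(-17) = -11 + (3 - 5*16)*(-17) = -11 + (3 - 80)*(-17) = -11 - 77*(-17) = -11 + 1309 = 1298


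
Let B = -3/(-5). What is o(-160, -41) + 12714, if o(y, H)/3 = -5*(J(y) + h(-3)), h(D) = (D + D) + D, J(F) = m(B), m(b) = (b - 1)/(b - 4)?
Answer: 218403/17 ≈ 12847.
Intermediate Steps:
B = ⅗ (B = -3*(-⅕) = ⅗ ≈ 0.60000)
m(b) = (-1 + b)/(-4 + b)
J(F) = 2/17 (J(F) = (-1 + ⅗)/(-4 + ⅗) = -⅖/(-17/5) = -5/17*(-⅖) = 2/17)
h(D) = 3*D (h(D) = 2*D + D = 3*D)
o(y, H) = 2265/17 (o(y, H) = 3*(-5*(2/17 + 3*(-3))) = 3*(-5*(2/17 - 9)) = 3*(-5*(-151/17)) = 3*(755/17) = 2265/17)
o(-160, -41) + 12714 = 2265/17 + 12714 = 218403/17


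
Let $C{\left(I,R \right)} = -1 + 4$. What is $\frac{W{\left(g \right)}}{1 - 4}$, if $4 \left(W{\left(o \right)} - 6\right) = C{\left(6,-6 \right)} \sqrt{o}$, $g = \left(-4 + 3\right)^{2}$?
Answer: $- \frac{9}{4} \approx -2.25$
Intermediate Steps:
$C{\left(I,R \right)} = 3$
$g = 1$ ($g = \left(-1\right)^{2} = 1$)
$W{\left(o \right)} = 6 + \frac{3 \sqrt{o}}{4}$
$\frac{W{\left(g \right)}}{1 - 4} = \frac{6 + \frac{3 \sqrt{1}}{4}}{1 - 4} = \frac{6 + \frac{3}{4} \cdot 1}{-3} = - \frac{6 + \frac{3}{4}}{3} = \left(- \frac{1}{3}\right) \frac{27}{4} = - \frac{9}{4}$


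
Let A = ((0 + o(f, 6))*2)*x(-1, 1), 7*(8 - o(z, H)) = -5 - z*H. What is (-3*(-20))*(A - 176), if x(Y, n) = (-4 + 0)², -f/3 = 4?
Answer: -95040/7 ≈ -13577.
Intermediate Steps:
f = -12 (f = -3*4 = -12)
o(z, H) = 61/7 + H*z/7 (o(z, H) = 8 - (-5 - z*H)/7 = 8 - (-5 - H*z)/7 = 8 + (5/7 + H*z/7) = 61/7 + H*z/7)
x(Y, n) = 16 (x(Y, n) = (-4)² = 16)
A = -352/7 (A = ((0 + (61/7 + (⅐)*6*(-12)))*2)*16 = ((0 + (61/7 - 72/7))*2)*16 = ((0 - 11/7)*2)*16 = -11/7*2*16 = -22/7*16 = -352/7 ≈ -50.286)
(-3*(-20))*(A - 176) = (-3*(-20))*(-352/7 - 176) = 60*(-1584/7) = -95040/7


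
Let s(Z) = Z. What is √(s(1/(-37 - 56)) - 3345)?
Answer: I*√28930998/93 ≈ 57.836*I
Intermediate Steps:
√(s(1/(-37 - 56)) - 3345) = √(1/(-37 - 56) - 3345) = √(1/(-93) - 3345) = √(-1/93 - 3345) = √(-311086/93) = I*√28930998/93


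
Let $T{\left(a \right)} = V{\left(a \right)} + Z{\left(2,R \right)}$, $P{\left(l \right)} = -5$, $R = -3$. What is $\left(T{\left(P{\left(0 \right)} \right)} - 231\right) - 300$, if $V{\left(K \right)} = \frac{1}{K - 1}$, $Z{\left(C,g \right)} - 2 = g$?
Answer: $- \frac{3193}{6} \approx -532.17$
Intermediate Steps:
$Z{\left(C,g \right)} = 2 + g$
$V{\left(K \right)} = \frac{1}{-1 + K}$
$T{\left(a \right)} = -1 + \frac{1}{-1 + a}$ ($T{\left(a \right)} = \frac{1}{-1 + a} + \left(2 - 3\right) = \frac{1}{-1 + a} - 1 = -1 + \frac{1}{-1 + a}$)
$\left(T{\left(P{\left(0 \right)} \right)} - 231\right) - 300 = \left(\frac{2 - -5}{-1 - 5} - 231\right) - 300 = \left(\frac{2 + 5}{-6} - 231\right) - 300 = \left(\left(- \frac{1}{6}\right) 7 - 231\right) - 300 = \left(- \frac{7}{6} - 231\right) - 300 = - \frac{1393}{6} - 300 = - \frac{3193}{6}$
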